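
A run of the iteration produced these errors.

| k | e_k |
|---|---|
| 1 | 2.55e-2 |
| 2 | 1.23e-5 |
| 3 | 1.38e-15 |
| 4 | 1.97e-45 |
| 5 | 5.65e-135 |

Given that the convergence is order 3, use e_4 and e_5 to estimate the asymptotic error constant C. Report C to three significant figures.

0.739

C ≈ e_5 / e_4^3
  = 5.65e-135 / (1.97e-45)^3
  = 5.65e-135 / 7.64537e-135 ≈ 0.73901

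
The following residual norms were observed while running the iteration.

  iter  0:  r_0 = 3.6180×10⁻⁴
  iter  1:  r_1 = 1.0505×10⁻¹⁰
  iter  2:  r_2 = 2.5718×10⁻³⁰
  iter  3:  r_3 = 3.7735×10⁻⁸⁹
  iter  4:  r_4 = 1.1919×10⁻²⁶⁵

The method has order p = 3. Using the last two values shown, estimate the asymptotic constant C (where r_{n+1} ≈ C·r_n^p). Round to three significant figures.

2.22

C ≈ r_4 / r_3^3
  = 1.1919×10⁻²⁶⁵ / (3.7735×10⁻⁸⁹)^3
  = 1.1919×10⁻²⁶⁵ / 5.3732e-266 ≈ 2.2182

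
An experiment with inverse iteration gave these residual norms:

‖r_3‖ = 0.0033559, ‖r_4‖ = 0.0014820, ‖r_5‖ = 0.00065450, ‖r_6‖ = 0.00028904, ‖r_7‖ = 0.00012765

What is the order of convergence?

1

Consecutive ratios: ‖r_7‖/‖r_6‖ = 0.00012765/0.00028904 = 0.441634, ‖r_6‖/‖r_5‖ = 0.00028904/0.00065450 = 0.44162.
p ≈ ln(0.441634)/ln(0.44162) = -0.8173/-0.8173 ≈ 1.00.
So the convergence is linear (order 1).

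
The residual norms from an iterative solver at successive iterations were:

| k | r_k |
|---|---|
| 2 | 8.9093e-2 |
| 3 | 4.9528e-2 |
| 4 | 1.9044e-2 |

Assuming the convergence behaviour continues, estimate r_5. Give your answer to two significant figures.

First estimate the order: p ≈ ln(r_4/r_3) / ln(r_3/r_2) = ln(1.9044e-2/4.9528e-2)/ln(4.9528e-2/8.9093e-2) = ln(0.38451)/ln(0.555913) ≈ 1.6279.
Then r_5 ≈ r_4·(r_4/r_3)^p = 1.9044e-2·(0.38451)^1.6279 = 1.9044e-2·0.210995 ≈ 0.004018.

4.0e-3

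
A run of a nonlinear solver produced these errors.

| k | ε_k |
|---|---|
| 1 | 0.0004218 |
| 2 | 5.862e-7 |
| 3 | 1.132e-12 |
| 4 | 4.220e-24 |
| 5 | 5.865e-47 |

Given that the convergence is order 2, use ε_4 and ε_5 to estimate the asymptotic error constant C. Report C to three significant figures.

3.29

C ≈ ε_5 / ε_4^2
  = 5.865e-47 / (4.220e-24)^2
  = 5.865e-47 / 1.78084e-47 ≈ 3.2934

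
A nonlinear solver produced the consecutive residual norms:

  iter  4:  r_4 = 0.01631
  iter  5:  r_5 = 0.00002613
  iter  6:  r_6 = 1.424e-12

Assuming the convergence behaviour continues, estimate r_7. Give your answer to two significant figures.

1.9e-31

First estimate the order: p ≈ ln(r_6/r_5) / ln(r_5/r_4) = ln(1.424e-12/0.00002613)/ln(0.00002613/0.01631) = ln(5.44967e-08)/ln(0.00160208) ≈ 2.5985.
Then r_7 ≈ r_6·(r_6/r_5)^p = 1.424e-12·(5.44967e-08)^2.5985 = 1.424e-12·1.33493e-19 ≈ 1.901e-31.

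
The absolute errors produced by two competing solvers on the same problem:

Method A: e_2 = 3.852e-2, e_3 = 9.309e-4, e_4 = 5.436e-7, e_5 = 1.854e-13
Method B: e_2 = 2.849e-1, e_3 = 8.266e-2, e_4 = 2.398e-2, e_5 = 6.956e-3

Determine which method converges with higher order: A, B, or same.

Method A: p ≈ ln(1.854e-13/5.436e-7)/ln(5.436e-7/9.309e-4) ≈ 2.00.
Method B: p ≈ ln(6.956e-3/2.398e-2)/ln(2.398e-2/8.266e-2) ≈ 1.00.
Method A has the higher order (≈2.0 vs ≈1.0).

A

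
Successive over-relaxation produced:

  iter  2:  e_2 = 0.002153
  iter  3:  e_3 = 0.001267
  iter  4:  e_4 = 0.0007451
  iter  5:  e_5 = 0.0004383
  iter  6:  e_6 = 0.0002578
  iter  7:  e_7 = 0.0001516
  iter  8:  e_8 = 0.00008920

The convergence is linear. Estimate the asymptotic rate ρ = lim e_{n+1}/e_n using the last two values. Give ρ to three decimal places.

ρ ≈ e_8/e_7 = 0.00008920/0.0001516 = 0.58839

0.588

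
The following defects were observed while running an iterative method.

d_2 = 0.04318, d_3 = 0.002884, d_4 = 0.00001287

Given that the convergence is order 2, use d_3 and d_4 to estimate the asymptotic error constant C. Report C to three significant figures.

C ≈ d_4 / d_3^2
  = 0.00001287 / (0.002884)^2
  = 0.00001287 / 8.31746e-06 ≈ 1.5473

1.55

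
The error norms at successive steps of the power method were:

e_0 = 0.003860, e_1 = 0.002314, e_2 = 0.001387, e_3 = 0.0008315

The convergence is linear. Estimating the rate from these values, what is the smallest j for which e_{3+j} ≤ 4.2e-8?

20

Rate ρ ≈ e_3/e_2 = 0.0008315/0.001387 = 0.5995.
After j more steps, e_{3+j} ≈ 0.0008315·ρ^j; need ρ^j ≤ 4.2e-8/0.0008315 = 5.05111e-05.
j ≥ ln(5.05111e-05)/ln(0.5995) = -9.8933/-0.51166 = 19.336.
So 20 more iterations are needed.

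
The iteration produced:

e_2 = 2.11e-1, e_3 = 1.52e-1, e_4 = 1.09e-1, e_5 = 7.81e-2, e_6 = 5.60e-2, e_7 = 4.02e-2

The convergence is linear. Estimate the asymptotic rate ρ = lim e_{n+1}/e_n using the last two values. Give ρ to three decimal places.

ρ ≈ e_7/e_6 = 4.02e-2/5.60e-2 = 0.71786

0.718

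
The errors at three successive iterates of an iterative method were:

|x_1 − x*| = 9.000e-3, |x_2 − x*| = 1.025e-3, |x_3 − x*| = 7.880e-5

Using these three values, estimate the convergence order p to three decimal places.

p ≈ ln(|x_3 − x*|/|x_2 − x*|) / ln(|x_2 − x*|/|x_1 − x*|)
  = ln(7.880e-5/1.025e-3) / ln(1.025e-3/9.000e-3)
  = ln(0.076878) / ln(0.113889)
  = -2.565536 / -2.172531 ≈ 1.180897

1.181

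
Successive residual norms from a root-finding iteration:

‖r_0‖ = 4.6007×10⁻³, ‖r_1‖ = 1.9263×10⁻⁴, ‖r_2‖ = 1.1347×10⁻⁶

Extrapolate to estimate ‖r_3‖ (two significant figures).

First estimate the order: p ≈ ln(‖r_2‖/‖r_1‖) / ln(‖r_1‖/‖r_0‖) = ln(1.1347×10⁻⁶/1.9263×10⁻⁴)/ln(1.9263×10⁻⁴/4.6007×10⁻³) = ln(0.00589057)/ln(0.0418697) ≈ 1.6181.
Then ‖r_3‖ ≈ ‖r_2‖·(‖r_2‖/‖r_1‖)^p = 1.1347×10⁻⁶·(0.00589057)^1.6181 = 1.1347×10⁻⁶·0.000246542 ≈ 2.798e-10.

2.8e-10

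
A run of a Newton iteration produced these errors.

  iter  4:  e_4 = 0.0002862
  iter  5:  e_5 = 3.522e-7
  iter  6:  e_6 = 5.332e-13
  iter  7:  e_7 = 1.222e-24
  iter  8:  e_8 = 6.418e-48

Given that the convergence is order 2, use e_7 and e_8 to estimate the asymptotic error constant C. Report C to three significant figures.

C ≈ e_8 / e_7^2
  = 6.418e-48 / (1.222e-24)^2
  = 6.418e-48 / 1.49328e-48 ≈ 4.2979

4.30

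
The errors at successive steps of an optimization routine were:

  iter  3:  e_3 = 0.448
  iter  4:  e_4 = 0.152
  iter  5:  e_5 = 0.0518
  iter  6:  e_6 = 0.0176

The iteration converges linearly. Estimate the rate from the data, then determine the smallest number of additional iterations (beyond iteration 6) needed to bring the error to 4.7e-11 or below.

Rate ρ ≈ e_6/e_5 = 0.0176/0.0518 = 0.3398.
After j more steps, e_{6+j} ≈ 0.0176·ρ^j; need ρ^j ≤ 4.7e-11/0.0176 = 2.67045e-09.
j ≥ ln(2.67045e-09)/ln(0.3398) = -19.7410/-1.07940 = 18.289.
So 19 more iterations are needed.

19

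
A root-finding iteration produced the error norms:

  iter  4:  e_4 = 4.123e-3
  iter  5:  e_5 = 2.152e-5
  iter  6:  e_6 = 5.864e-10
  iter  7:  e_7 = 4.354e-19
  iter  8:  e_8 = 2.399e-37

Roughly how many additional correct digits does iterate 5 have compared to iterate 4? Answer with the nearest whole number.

2

Digits gained ≈ log₁₀(e_4/e_5) = log₁₀(4.123e-3/2.152e-5) = log₁₀(191.589) ≈ 2.282.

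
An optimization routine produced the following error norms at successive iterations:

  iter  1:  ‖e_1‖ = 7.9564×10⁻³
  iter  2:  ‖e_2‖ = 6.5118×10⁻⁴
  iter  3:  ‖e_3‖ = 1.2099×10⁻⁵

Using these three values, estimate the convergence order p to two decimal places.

p ≈ ln(‖e_3‖/‖e_2‖) / ln(‖e_2‖/‖e_1‖)
  = ln(1.2099×10⁻⁵/6.5118×10⁻⁴) / ln(6.5118×10⁻⁴/7.9564×10⁻³)
  = ln(0.0185801) / ln(0.0818435)
  = -3.98566 / -2.50295 ≈ 1.59238

1.59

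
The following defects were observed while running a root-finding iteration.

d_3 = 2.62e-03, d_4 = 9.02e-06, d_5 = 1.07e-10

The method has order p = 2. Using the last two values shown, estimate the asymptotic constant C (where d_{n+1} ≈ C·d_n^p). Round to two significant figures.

1.3

C ≈ d_5 / d_4^2
  = 1.07e-10 / (9.02e-06)^2
  = 1.07e-10 / 8.13604e-11 ≈ 1.3151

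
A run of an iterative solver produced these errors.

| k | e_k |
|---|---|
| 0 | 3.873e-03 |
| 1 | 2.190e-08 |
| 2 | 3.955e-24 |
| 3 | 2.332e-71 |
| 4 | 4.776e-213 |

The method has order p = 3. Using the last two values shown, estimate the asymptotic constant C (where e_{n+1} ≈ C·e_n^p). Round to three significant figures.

C ≈ e_4 / e_3^3
  = 4.776e-213 / (2.332e-71)^3
  = 4.776e-213 / 1.26819e-212 ≈ 0.3766

0.377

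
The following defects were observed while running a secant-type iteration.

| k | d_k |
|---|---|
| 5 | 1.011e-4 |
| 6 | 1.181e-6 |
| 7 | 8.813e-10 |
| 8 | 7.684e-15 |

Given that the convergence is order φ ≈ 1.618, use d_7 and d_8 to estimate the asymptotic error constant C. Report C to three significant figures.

C ≈ d_8 / d_7^1.618
  = 7.684e-15 / (8.813e-10)^1.618
  = 7.684e-15 / 2.23465e-15 ≈ 3.4386

3.44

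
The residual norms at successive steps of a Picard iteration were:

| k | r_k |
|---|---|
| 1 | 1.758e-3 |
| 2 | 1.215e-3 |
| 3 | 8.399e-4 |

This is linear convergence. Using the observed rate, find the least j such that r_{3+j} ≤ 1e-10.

44

Rate ρ ≈ r_3/r_2 = 8.399e-4/1.215e-3 = 0.6913.
After j more steps, r_{3+j} ≈ 8.399e-4·ρ^j; need ρ^j ≤ 1e-10/8.399e-4 = 1.19062e-07.
j ≥ ln(1.19062e-07)/ln(0.6913) = -15.9436/-0.36918 = 43.187.
So 44 more iterations are needed.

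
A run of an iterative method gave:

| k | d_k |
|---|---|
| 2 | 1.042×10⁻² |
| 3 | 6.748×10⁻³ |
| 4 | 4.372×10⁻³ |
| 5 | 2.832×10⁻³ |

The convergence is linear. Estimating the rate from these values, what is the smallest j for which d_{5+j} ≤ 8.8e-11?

40

Rate ρ ≈ d_5/d_4 = 2.832×10⁻³/4.372×10⁻³ = 0.6478.
After j more steps, d_{5+j} ≈ 2.832×10⁻³·ρ^j; need ρ^j ≤ 8.8e-11/2.832×10⁻³ = 3.10734e-08.
j ≥ ln(3.10734e-08)/ln(0.6478) = -17.2869/-0.43417 = 39.816.
So 40 more iterations are needed.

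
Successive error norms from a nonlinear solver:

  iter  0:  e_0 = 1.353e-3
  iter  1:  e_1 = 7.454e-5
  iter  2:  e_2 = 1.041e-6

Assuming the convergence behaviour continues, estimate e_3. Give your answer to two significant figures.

1.9e-9

First estimate the order: p ≈ ln(e_2/e_1) / ln(e_1/e_0) = ln(1.041e-6/7.454e-5)/ln(7.454e-5/1.353e-3) = ln(0.0139657)/ln(0.0550924) ≈ 1.4734.
Then e_3 ≈ e_2·(e_2/e_1)^p = 1.041e-6·(0.0139657)^1.4734 = 1.041e-6·0.00184899 ≈ 1.925e-09.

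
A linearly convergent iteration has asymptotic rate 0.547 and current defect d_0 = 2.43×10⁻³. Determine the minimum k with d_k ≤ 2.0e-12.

35

After k steps, d_k ≈ 2.43×10⁻³·0.547^k.
Need 0.547^k ≤ 2.0e-12/2.43×10⁻³ = 8.23045e-10.
k ≥ ln(8.23045e-10)/ln(0.547) = -20.9180/-0.60331 = 34.672.
Smallest integer k = 35.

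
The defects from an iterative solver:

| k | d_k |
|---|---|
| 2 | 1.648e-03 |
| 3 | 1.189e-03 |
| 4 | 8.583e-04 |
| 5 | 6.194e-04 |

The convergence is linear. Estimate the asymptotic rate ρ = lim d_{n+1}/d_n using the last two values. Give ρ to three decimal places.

0.722

ρ ≈ d_5/d_4 = 6.194e-04/8.583e-04 = 0.72166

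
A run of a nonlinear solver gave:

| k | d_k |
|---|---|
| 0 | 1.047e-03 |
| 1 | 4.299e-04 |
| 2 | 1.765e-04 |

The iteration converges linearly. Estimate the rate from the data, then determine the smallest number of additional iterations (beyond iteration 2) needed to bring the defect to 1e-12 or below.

22

Rate ρ ≈ d_2/d_1 = 1.765e-04/4.299e-04 = 0.4106.
After j more steps, d_{2+j} ≈ 1.765e-04·ρ^j; need ρ^j ≤ 1e-12/1.765e-04 = 5.66572e-09.
j ≥ ln(5.66572e-09)/ln(0.4106) = -18.9888/-0.89014 = 21.332.
So 22 more iterations are needed.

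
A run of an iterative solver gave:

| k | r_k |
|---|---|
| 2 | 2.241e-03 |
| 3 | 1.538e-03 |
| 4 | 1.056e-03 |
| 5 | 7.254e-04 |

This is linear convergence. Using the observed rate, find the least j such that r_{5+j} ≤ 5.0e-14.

63

Rate ρ ≈ r_5/r_4 = 7.254e-04/1.056e-03 = 0.6869.
After j more steps, r_{5+j} ≈ 7.254e-04·ρ^j; need ρ^j ≤ 5.0e-14/7.254e-04 = 6.89275e-11.
j ≥ ln(6.89275e-11)/ln(0.6869) = -23.3980/-0.37557 = 62.300.
So 63 more iterations are needed.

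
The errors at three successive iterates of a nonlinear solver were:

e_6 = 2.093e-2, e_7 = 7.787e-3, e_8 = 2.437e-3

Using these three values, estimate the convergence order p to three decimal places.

1.175

p ≈ ln(e_8/e_7) / ln(e_7/e_6)
  = ln(2.437e-3/7.787e-3) / ln(7.787e-3/2.093e-2)
  = ln(0.312957) / ln(0.37205)
  = -1.161689 / -0.988727 ≈ 1.174934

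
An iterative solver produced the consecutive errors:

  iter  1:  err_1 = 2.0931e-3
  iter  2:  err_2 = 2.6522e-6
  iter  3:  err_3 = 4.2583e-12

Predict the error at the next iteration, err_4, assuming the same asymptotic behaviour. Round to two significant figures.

1.1e-23

First estimate the order: p ≈ ln(err_3/err_2) / ln(err_2/err_1) = ln(4.2583e-12/2.6522e-6)/ln(2.6522e-6/2.0931e-3) = ln(1.60557e-06)/ln(0.00126712) ≈ 2.0000.
Then err_4 ≈ err_3·(err_3/err_2)^p = 4.2583e-12·(1.60557e-06)^2.0000 = 4.2583e-12·2.57786e-12 ≈ 1.098e-23.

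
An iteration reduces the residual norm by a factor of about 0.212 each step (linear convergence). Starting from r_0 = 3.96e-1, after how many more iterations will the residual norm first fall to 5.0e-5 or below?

6

After k steps, r_k ≈ 3.96e-1·0.212^k.
Need 0.212^k ≤ 5.0e-5/3.96e-1 = 0.000126263.
k ≥ ln(0.000126263)/ln(0.212) = -8.9771/-1.55117 = 5.787.
Smallest integer k = 6.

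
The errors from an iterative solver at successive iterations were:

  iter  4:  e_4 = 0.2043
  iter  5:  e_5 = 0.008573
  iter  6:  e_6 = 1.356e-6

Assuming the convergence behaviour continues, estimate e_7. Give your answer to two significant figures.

4.4e-17

First estimate the order: p ≈ ln(e_6/e_5) / ln(e_5/e_4) = ln(1.356e-6/0.008573)/ln(0.008573/0.2043) = ln(0.000158171)/ln(0.0419628) ≈ 2.7600.
Then e_7 ≈ e_6·(e_6/e_5)^p = 1.356e-6·(0.000158171)^2.7600 = 1.356e-6·3.23288e-11 ≈ 4.384e-17.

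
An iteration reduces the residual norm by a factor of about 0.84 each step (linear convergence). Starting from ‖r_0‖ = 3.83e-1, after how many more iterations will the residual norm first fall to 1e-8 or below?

101

After k steps, ‖r_k‖ ≈ 3.83e-1·0.84^k.
Need 0.84^k ≤ 1e-8/3.83e-1 = 2.61097e-08.
k ≥ ln(2.61097e-08)/ln(0.84) = -17.4610/-0.17435 = 100.149.
Smallest integer k = 101.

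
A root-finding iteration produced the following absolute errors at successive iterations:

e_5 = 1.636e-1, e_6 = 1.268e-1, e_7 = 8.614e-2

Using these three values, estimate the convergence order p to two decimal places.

1.52

p ≈ ln(e_7/e_6) / ln(e_6/e_5)
  = ln(8.614e-2/1.268e-1) / ln(1.268e-1/1.636e-1)
  = ln(0.679338) / ln(0.775061)
  = -0.38664 / -0.25481 ≈ 1.51737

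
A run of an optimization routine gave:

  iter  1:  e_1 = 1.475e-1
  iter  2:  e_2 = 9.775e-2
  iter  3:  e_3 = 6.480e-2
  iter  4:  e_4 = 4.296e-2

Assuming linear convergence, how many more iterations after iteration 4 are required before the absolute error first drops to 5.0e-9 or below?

39

Rate ρ ≈ e_4/e_3 = 4.296e-2/6.480e-2 = 0.6630.
After j more steps, e_{4+j} ≈ 4.296e-2·ρ^j; need ρ^j ≤ 5.0e-9/4.296e-2 = 1.16387e-07.
j ≥ ln(1.16387e-07)/ln(0.6630) = -15.9663/-0.41098 = 38.849.
So 39 more iterations are needed.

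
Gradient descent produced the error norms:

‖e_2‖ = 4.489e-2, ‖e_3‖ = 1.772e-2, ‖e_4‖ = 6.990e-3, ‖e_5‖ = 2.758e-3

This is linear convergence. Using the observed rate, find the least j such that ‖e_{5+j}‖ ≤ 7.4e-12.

22

Rate ρ ≈ ‖e_5‖/‖e_4‖ = 2.758e-3/6.990e-3 = 0.3946.
After j more steps, ‖e_{5+j}‖ ≈ 2.758e-3·ρ^j; need ρ^j ≤ 7.4e-12/2.758e-3 = 2.6831e-09.
j ≥ ln(2.6831e-09)/ln(0.3946) = -19.7363/-0.92988 = 21.225.
So 22 more iterations are needed.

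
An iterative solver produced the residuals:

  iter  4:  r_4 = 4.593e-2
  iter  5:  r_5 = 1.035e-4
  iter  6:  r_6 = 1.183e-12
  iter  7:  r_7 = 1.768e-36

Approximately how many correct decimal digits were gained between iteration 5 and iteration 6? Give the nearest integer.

Digits gained ≈ log₁₀(r_5/r_6) = log₁₀(1.035e-4/1.183e-12) = log₁₀(8.74894e+07) ≈ 7.942.

8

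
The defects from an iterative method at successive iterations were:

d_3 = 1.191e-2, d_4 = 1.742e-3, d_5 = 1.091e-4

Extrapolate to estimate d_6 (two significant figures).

First estimate the order: p ≈ ln(d_5/d_4) / ln(d_4/d_3) = ln(1.091e-4/1.742e-3)/ln(1.742e-3/1.191e-2) = ln(0.0626292)/ln(0.146264) ≈ 1.4412.
Then d_6 ≈ d_5·(d_5/d_4)^p = 1.091e-4·(0.0626292)^1.4412 = 1.091e-4·0.0184465 ≈ 2.013e-06.

2.0e-6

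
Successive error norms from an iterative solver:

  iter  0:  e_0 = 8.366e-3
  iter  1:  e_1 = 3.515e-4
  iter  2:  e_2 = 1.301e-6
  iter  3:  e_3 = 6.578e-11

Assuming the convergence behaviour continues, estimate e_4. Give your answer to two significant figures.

First estimate the order: p ≈ ln(e_3/e_2) / ln(e_2/e_1) = ln(6.578e-11/1.301e-6)/ln(1.301e-6/3.515e-4) = ln(5.05611e-05)/ln(0.00370128) ≈ 1.7668.
Then e_4 ≈ e_3·(e_3/e_2)^p = 6.578e-11·(5.05611e-05)^1.7668 = 6.578e-11·2.56746e-08 ≈ 1.689e-18.

1.7e-18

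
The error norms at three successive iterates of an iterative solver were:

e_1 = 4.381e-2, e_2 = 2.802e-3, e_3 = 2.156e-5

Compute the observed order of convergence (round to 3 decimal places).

1.770

p ≈ ln(e_3/e_2) / ln(e_2/e_1)
  = ln(2.156e-5/2.802e-3) / ln(2.802e-3/4.381e-2)
  = ln(0.0076945) / ln(0.063958)
  = -4.867249 / -2.749529 ≈ 1.770212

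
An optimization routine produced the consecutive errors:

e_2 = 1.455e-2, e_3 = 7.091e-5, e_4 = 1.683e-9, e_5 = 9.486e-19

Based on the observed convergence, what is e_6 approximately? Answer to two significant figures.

First estimate the order: p ≈ ln(e_5/e_4) / ln(e_4/e_3) = ln(9.486e-19/1.683e-9)/ln(1.683e-9/7.091e-5) = ln(5.63636e-10)/ln(2.37343e-05) ≈ 1.9999.
Then e_6 ≈ e_5·(e_5/e_4)^p = 9.486e-19·(5.63636e-10)^1.9999 = 9.486e-19·3.18363e-19 ≈ 3.02e-37.

3.0e-37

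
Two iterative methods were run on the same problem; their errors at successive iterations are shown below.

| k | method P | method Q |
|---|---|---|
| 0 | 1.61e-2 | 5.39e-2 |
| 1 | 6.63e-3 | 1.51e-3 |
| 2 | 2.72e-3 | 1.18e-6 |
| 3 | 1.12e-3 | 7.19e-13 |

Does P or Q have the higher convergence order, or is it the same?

Method P: p ≈ ln(1.12e-3/2.72e-3)/ln(2.72e-3/6.63e-3) ≈ 1.00.
Method Q: p ≈ ln(7.19e-13/1.18e-6)/ln(1.18e-6/1.51e-3) ≈ 2.00.
Method Q has the higher order (≈2.0 vs ≈1.0).

Q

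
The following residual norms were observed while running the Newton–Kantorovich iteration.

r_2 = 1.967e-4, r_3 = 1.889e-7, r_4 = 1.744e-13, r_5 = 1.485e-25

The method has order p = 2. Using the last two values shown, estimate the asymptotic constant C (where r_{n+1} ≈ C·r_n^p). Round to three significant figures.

C ≈ r_5 / r_4^2
  = 1.485e-25 / (1.744e-13)^2
  = 1.485e-25 / 3.04154e-26 ≈ 4.8824

4.88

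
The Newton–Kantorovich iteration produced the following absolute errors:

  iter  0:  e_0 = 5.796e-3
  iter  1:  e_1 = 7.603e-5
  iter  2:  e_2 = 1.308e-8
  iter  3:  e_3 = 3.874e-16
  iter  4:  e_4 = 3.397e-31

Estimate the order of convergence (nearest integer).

2

Consecutive ratios: e_4/e_3 = 3.397e-31/3.874e-16 = 8.76871e-16, e_3/e_2 = 3.874e-16/1.308e-8 = 2.96177e-08.
p ≈ ln(8.76871e-16)/ln(2.96177e-08) = -34.6702/-17.3349 ≈ 2.00.
So the convergence is quadratic (order 2).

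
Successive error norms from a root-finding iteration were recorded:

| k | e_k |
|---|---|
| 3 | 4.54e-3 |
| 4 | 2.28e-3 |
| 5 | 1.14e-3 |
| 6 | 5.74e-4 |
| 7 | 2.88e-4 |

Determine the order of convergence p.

1

Consecutive ratios: e_7/e_6 = 2.88e-4/5.74e-4 = 0.501742, e_6/e_5 = 5.74e-4/1.14e-3 = 0.503509.
p ≈ ln(0.501742)/ln(0.503509) = -0.6897/-0.6862 ≈ 1.01.
So the convergence is linear (order 1).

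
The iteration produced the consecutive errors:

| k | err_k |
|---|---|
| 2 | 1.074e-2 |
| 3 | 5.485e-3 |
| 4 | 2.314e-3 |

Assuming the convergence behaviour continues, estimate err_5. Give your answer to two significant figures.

7.6e-4

First estimate the order: p ≈ ln(err_4/err_3) / ln(err_3/err_2) = ln(2.314e-3/5.485e-3)/ln(5.485e-3/1.074e-2) = ln(0.421878)/ln(0.510708) ≈ 1.2844.
Then err_5 ≈ err_4·(err_4/err_3)^p = 2.314e-3·(0.421878)^1.2844 = 2.314e-3·0.330058 ≈ 0.0007638.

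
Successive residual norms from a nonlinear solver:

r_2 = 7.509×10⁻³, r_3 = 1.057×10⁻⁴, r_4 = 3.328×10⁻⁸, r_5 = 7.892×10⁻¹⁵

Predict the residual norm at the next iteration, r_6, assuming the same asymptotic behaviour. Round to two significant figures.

2.3e-27

First estimate the order: p ≈ ln(r_5/r_4) / ln(r_4/r_3) = ln(7.892×10⁻¹⁵/3.328×10⁻⁸)/ln(3.328×10⁻⁸/1.057×10⁻⁴) = ln(2.37139e-07)/ln(0.000314853) ≈ 1.8918.
Then r_6 ≈ r_5·(r_5/r_4)^p = 7.892×10⁻¹⁵·(2.37139e-07)^1.8918 = 7.892×10⁻¹⁵·2.92975e-13 ≈ 2.312e-27.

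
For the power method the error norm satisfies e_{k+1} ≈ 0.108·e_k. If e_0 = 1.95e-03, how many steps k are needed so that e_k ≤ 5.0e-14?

After k steps, e_k ≈ 1.95e-03·0.108^k.
Need 0.108^k ≤ 5.0e-14/1.95e-03 = 2.5641e-11.
k ≥ ln(2.5641e-11)/ln(0.108) = -24.3868/-2.22562 = 10.957.
Smallest integer k = 11.

11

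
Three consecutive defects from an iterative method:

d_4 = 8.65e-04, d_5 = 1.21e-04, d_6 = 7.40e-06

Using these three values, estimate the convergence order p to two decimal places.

p ≈ ln(d_6/d_5) / ln(d_5/d_4)
  = ln(7.40e-06/1.21e-04) / ln(1.21e-04/8.65e-04)
  = ln(0.061157) / ln(0.139884)
  = -2.79431 / -1.96694 ≈ 1.42064

1.42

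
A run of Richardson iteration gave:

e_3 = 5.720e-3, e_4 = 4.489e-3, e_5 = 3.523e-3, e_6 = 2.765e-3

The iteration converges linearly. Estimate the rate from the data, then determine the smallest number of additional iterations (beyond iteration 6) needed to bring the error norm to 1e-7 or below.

Rate ρ ≈ e_6/e_5 = 2.765e-3/3.523e-3 = 0.7848.
After j more steps, e_{6+j} ≈ 2.765e-3·ρ^j; need ρ^j ≤ 1e-7/2.765e-3 = 3.61664e-05.
j ≥ ln(3.61664e-05)/ln(0.7848) = -10.2274/-0.24233 = 42.204.
So 43 more iterations are needed.

43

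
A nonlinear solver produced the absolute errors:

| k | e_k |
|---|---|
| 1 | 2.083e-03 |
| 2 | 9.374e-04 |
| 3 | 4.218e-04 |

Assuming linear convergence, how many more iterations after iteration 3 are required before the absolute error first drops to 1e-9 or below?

Rate ρ ≈ e_3/e_2 = 4.218e-04/9.374e-04 = 0.4500.
After j more steps, e_{3+j} ≈ 4.218e-04·ρ^j; need ρ^j ≤ 1e-9/4.218e-04 = 2.37079e-06.
j ≥ ln(2.37079e-06)/ln(0.4500) = -12.9523/-0.79851 = 16.221.
So 17 more iterations are needed.

17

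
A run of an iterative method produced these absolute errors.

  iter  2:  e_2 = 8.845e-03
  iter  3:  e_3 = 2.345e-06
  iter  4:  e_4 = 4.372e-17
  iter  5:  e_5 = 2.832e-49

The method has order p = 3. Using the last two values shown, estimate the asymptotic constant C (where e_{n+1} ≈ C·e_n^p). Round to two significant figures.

3.4

C ≈ e_5 / e_4^3
  = 2.832e-49 / (4.372e-17)^3
  = 2.832e-49 / 8.35681e-50 ≈ 3.3889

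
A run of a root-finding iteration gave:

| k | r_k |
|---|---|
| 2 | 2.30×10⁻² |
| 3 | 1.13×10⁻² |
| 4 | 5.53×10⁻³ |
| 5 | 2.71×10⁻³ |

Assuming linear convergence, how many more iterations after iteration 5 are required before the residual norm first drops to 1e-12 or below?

31

Rate ρ ≈ r_5/r_4 = 2.71×10⁻³/5.53×10⁻³ = 0.4901.
After j more steps, r_{5+j} ≈ 2.71×10⁻³·ρ^j; need ρ^j ≤ 1e-12/2.71×10⁻³ = 3.69004e-10.
j ≥ ln(3.69004e-10)/ln(0.4901) = -21.7202/-0.71315 = 30.457.
So 31 more iterations are needed.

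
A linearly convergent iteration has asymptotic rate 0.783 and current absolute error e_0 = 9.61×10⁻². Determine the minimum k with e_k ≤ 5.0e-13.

After k steps, e_k ≈ 9.61×10⁻²·0.783^k.
Need 0.783^k ≤ 5.0e-13/9.61×10⁻² = 5.20291e-12.
k ≥ ln(5.20291e-12)/ln(0.783) = -25.9818/-0.24462 = 106.213.
Smallest integer k = 107.

107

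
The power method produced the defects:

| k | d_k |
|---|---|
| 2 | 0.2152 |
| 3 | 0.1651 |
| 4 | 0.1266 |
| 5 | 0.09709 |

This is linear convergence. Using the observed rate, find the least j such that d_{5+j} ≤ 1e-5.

Rate ρ ≈ d_5/d_4 = 0.09709/0.1266 = 0.7669.
After j more steps, d_{5+j} ≈ 0.09709·ρ^j; need ρ^j ≤ 1e-5/0.09709 = 0.000102997.
j ≥ ln(0.000102997)/ln(0.7669) = -9.1808/-0.26540 = 34.592.
So 35 more iterations are needed.

35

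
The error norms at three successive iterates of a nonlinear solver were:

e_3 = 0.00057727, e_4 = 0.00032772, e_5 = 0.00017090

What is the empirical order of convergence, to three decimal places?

p ≈ ln(e_5/e_4) / ln(e_4/e_3)
  = ln(0.00017090/0.00032772) / ln(0.00032772/0.00057727)
  = ln(0.521482) / ln(0.567707)
  = -0.651081 / -0.566150 ≈ 1.150015

1.150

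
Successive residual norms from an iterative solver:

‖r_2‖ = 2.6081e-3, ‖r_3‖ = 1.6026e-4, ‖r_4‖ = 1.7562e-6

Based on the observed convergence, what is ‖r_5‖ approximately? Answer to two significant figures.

First estimate the order: p ≈ ln(‖r_4‖/‖r_3‖) / ln(‖r_3‖/‖r_2‖) = ln(1.7562e-6/1.6026e-4)/ln(1.6026e-4/2.6081e-3) = ln(0.0109584)/ln(0.061447) ≈ 1.6180.
Then ‖r_5‖ ≈ ‖r_4‖·(‖r_4‖/‖r_3‖)^p = 1.7562e-6·(0.0109584)^1.6180 = 1.7562e-6·0.000673459 ≈ 1.183e-09.

1.2e-9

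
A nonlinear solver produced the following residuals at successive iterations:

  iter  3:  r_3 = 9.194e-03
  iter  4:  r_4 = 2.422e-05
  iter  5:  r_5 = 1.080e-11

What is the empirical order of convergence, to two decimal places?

2.46

p ≈ ln(r_5/r_4) / ln(r_4/r_3)
  = ln(1.080e-11/2.422e-05) / ln(2.422e-05/9.194e-03)
  = ln(4.45912e-07) / ln(0.00263433)
  = -14.62314 / -5.93913 ≈ 2.46217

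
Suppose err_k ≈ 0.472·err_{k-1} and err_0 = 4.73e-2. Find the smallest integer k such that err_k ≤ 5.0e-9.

After k steps, err_k ≈ 4.73e-2·0.472^k.
Need 0.472^k ≤ 5.0e-9/4.73e-2 = 1.05708e-07.
k ≥ ln(1.05708e-07)/ln(0.472) = -16.0626/-0.75078 = 21.395.
Smallest integer k = 22.

22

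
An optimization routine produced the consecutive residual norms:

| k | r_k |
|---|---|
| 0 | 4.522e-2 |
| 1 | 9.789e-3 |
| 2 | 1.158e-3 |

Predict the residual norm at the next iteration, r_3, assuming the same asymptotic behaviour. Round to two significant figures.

First estimate the order: p ≈ ln(r_2/r_1) / ln(r_1/r_0) = ln(1.158e-3/9.789e-3)/ln(9.789e-3/4.522e-2) = ln(0.118296)/ln(0.216475) ≈ 1.3949.
Then r_3 ≈ r_2·(r_2/r_1)^p = 1.158e-3·(0.118296)^1.3949 = 1.158e-3·0.0509197 ≈ 5.897e-05.

5.9e-5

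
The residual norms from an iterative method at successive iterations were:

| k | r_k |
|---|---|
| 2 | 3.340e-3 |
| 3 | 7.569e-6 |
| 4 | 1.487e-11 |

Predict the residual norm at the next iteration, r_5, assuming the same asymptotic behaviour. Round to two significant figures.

First estimate the order: p ≈ ln(r_4/r_3) / ln(r_3/r_2) = ln(1.487e-11/7.569e-6)/ln(7.569e-6/3.340e-3) = ln(1.96459e-06)/ln(0.00226617) ≈ 2.1578.
Then r_5 ≈ r_4·(r_4/r_3)^p = 1.487e-11·(1.96459e-06)^2.1578 = 1.487e-11·4.85313e-13 ≈ 7.217e-24.

7.2e-24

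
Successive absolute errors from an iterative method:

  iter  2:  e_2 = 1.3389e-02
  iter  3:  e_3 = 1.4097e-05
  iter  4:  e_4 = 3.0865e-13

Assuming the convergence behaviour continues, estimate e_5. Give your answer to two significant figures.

6.1e-33

First estimate the order: p ≈ ln(e_4/e_3) / ln(e_3/e_2) = ln(3.0865e-13/1.4097e-05)/ln(1.4097e-05/1.3389e-02) = ln(2.18947e-08)/ln(0.00105288) ≈ 2.5724.
Then e_5 ≈ e_4·(e_4/e_3)^p = 3.0865e-13·(2.18947e-08)^2.5724 = 3.0865e-13·1.97828e-20 ≈ 6.106e-33.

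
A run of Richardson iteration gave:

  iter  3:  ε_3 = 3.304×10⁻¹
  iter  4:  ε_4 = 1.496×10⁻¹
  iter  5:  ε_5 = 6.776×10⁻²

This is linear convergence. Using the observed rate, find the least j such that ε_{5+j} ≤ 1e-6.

15

Rate ρ ≈ ε_5/ε_4 = 6.776×10⁻²/1.496×10⁻¹ = 0.4529.
After j more steps, ε_{5+j} ≈ 6.776×10⁻²·ρ^j; need ρ^j ≤ 1e-6/6.776×10⁻² = 1.4758e-05.
j ≥ ln(1.4758e-05)/ln(0.4529) = -11.1237/-0.79208 = 14.044.
So 15 more iterations are needed.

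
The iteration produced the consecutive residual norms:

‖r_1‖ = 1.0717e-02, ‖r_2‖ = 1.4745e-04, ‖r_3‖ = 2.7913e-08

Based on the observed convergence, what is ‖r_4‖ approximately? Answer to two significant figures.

1.0e-15

First estimate the order: p ≈ ln(‖r_3‖/‖r_2‖) / ln(‖r_2‖/‖r_1‖) = ln(2.7913e-08/1.4745e-04)/ln(1.4745e-04/1.0717e-02) = ln(0.000189305)/ln(0.0137585) ≈ 2.0000.
Then ‖r_4‖ ≈ ‖r_3‖·(‖r_3‖/‖r_2‖)^p = 2.7913e-08·(0.000189305)^2.0000 = 2.7913e-08·3.58364e-08 ≈ 1e-15.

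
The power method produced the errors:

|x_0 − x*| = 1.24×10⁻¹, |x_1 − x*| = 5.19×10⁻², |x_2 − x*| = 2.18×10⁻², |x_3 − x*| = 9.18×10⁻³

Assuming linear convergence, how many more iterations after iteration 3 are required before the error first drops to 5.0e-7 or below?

12

Rate ρ ≈ |x_3 − x*|/|x_2 − x*| = 9.18×10⁻³/2.18×10⁻² = 0.4211.
After j more steps, |x_{3+j} − x*| ≈ 9.18×10⁻³·ρ^j; need ρ^j ≤ 5.0e-7/9.18×10⁻³ = 5.44662e-05.
j ≥ ln(5.44662e-05)/ln(0.4211) = -9.8179/-0.86488 = 11.352.
So 12 more iterations are needed.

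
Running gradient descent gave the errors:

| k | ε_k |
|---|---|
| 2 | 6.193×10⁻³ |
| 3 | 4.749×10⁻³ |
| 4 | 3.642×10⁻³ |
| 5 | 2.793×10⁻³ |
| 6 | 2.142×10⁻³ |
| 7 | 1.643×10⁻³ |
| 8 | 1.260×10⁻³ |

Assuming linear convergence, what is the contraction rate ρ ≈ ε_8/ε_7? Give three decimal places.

0.767

ρ ≈ ε_8/ε_7 = 1.260×10⁻³/1.643×10⁻³ = 0.76689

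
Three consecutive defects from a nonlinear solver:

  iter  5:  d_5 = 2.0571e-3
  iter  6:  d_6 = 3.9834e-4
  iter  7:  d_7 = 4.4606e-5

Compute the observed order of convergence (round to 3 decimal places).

p ≈ ln(d_7/d_6) / ln(d_6/d_5)
  = ln(4.4606e-5/3.9834e-4) / ln(3.9834e-4/2.0571e-3)
  = ln(0.11198) / ln(0.193642)
  = -2.189435 / -1.641744 ≈ 1.333603

1.334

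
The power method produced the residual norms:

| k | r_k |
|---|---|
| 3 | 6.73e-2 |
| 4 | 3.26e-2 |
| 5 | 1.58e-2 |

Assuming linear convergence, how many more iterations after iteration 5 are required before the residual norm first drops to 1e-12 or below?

33

Rate ρ ≈ r_5/r_4 = 1.58e-2/3.26e-2 = 0.4847.
After j more steps, r_{5+j} ≈ 1.58e-2·ρ^j; need ρ^j ≤ 1e-12/1.58e-2 = 6.32911e-11.
j ≥ ln(6.32911e-11)/ln(0.4847) = -23.4833/-0.72423 = 32.425.
So 33 more iterations are needed.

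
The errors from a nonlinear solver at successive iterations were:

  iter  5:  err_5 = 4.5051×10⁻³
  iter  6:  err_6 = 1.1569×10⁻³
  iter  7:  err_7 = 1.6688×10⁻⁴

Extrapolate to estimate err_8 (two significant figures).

First estimate the order: p ≈ ln(err_7/err_6) / ln(err_6/err_5) = ln(1.6688×10⁻⁴/1.1569×10⁻³)/ln(1.1569×10⁻³/4.5051×10⁻³) = ln(0.144248)/ln(0.256798) ≈ 1.4243.
Then err_8 ≈ err_7·(err_7/err_6)^p = 1.6688×10⁻⁴·(0.144248)^1.4243 = 1.6688×10⁻⁴·0.0634337 ≈ 1.059e-05.

1.1e-5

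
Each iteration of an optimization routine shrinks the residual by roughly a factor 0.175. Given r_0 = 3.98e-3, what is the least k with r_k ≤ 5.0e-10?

After k steps, r_k ≈ 3.98e-3·0.175^k.
Need 0.175^k ≤ 5.0e-10/3.98e-3 = 1.25628e-07.
k ≥ ln(1.25628e-07)/ln(0.175) = -15.8899/-1.74297 = 9.117.
Smallest integer k = 10.

10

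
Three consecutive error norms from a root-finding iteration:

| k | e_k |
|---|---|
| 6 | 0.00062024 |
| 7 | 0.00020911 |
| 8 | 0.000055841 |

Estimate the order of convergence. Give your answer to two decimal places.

1.21

p ≈ ln(e_8/e_7) / ln(e_7/e_6)
  = ln(0.000055841/0.00020911) / ln(0.00020911/0.00062024)
  = ln(0.267041) / ln(0.337144)
  = -1.32035 / -1.08725 ≈ 1.21439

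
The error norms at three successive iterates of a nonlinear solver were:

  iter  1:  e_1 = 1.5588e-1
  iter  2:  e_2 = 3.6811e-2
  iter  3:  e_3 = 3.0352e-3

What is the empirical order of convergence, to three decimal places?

1.729

p ≈ ln(e_3/e_2) / ln(e_2/e_1)
  = ln(3.0352e-3/3.6811e-2) / ln(3.6811e-2/1.5588e-1)
  = ln(0.0824536) / ln(0.23615)
  = -2.495520 / -1.443288 ≈ 1.729052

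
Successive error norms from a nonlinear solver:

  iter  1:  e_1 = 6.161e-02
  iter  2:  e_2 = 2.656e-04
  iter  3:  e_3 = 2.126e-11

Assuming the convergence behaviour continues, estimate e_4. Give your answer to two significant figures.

1.1e-32

First estimate the order: p ≈ ln(e_3/e_2) / ln(e_2/e_1) = ln(2.126e-11/2.656e-04)/ln(2.656e-04/6.161e-02) = ln(8.00452e-08)/ln(0.00431099) ≈ 3.0002.
Then e_4 ≈ e_3·(e_3/e_2)^p = 2.126e-11·(8.00452e-08)^3.0002 = 2.126e-11·5.11195e-22 ≈ 1.087e-32.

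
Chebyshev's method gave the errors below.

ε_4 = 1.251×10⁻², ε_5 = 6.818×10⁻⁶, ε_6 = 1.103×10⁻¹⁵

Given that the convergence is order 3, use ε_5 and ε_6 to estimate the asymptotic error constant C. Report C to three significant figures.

3.48

C ≈ ε_6 / ε_5^3
  = 1.103×10⁻¹⁵ / (6.818×10⁻⁶)^3
  = 1.103×10⁻¹⁵ / 3.16936e-16 ≈ 3.4802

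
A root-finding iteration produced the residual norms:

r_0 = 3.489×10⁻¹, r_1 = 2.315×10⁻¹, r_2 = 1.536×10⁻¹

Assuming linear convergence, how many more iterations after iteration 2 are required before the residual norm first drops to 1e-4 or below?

Rate ρ ≈ r_2/r_1 = 1.536×10⁻¹/2.315×10⁻¹ = 0.6635.
After j more steps, r_{2+j} ≈ 1.536×10⁻¹·ρ^j; need ρ^j ≤ 1e-4/1.536×10⁻¹ = 0.000651042.
j ≥ ln(0.000651042)/ln(0.6635) = -7.3369/-0.41023 = 17.885.
So 18 more iterations are needed.

18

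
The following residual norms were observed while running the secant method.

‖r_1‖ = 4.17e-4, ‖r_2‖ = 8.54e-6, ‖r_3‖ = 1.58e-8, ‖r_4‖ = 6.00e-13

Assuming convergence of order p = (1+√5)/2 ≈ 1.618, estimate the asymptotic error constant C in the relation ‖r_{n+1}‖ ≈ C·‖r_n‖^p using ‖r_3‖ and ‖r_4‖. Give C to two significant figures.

2.5

C ≈ ‖r_4‖ / ‖r_3‖^1.618
  = 6.00e-13 / (1.58e-8)^1.618
  = 6.00e-13 / 2.38466e-13 ≈ 2.5161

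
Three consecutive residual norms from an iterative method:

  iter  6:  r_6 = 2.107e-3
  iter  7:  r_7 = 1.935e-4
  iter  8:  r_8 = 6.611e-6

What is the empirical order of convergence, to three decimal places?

p ≈ ln(r_8/r_7) / ln(r_7/r_6)
  = ln(6.611e-6/1.935e-4) / ln(1.935e-4/2.107e-3)
  = ln(0.0341654) / ln(0.0918367)
  = -3.376542 / -2.387743 ≈ 1.414115

1.414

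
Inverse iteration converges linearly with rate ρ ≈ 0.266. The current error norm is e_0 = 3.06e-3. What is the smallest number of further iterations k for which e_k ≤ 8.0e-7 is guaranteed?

7

After k steps, e_k ≈ 3.06e-3·0.266^k.
Need 0.266^k ≤ 8.0e-7/3.06e-3 = 0.000261438.
k ≥ ln(0.000261438)/ln(0.266) = -8.2493/-1.32426 = 6.229.
Smallest integer k = 7.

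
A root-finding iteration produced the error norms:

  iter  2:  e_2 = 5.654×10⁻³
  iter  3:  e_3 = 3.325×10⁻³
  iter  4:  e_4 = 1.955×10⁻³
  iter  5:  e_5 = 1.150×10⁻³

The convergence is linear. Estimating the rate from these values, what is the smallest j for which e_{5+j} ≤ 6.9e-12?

36

Rate ρ ≈ e_5/e_4 = 1.150×10⁻³/1.955×10⁻³ = 0.5882.
After j more steps, e_{5+j} ≈ 1.150×10⁻³·ρ^j; need ρ^j ≤ 6.9e-12/1.150×10⁻³ = 6e-09.
j ≥ ln(6e-09)/ln(0.5882) = -18.9315/-0.53069 = 35.673.
So 36 more iterations are needed.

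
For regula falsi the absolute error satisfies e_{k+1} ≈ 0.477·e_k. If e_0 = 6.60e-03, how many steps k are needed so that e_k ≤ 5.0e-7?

After k steps, e_k ≈ 6.60e-03·0.477^k.
Need 0.477^k ≤ 5.0e-7/6.60e-03 = 7.57576e-05.
k ≥ ln(7.57576e-05)/ln(0.477) = -9.4880/-0.74024 = 12.817.
Smallest integer k = 13.

13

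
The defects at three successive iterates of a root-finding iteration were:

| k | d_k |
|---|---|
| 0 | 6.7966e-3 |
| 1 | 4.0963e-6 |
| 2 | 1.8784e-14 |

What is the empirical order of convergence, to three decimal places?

p ≈ ln(d_2/d_1) / ln(d_1/d_0)
  = ln(1.8784e-14/4.0963e-6) / ln(4.0963e-6/6.7966e-3)
  = ln(4.5856e-09) / ln(0.000602698)
  = -19.200345 / -7.414094 ≈ 2.589709

2.590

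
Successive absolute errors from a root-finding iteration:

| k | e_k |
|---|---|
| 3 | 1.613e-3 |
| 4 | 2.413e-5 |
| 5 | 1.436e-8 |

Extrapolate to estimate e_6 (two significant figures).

2.9e-14

First estimate the order: p ≈ ln(e_5/e_4) / ln(e_4/e_3) = ln(1.436e-8/2.413e-5)/ln(2.413e-5/1.613e-3) = ln(0.00059511)/ln(0.0149597) ≈ 1.7673.
Then e_6 ≈ e_5·(e_5/e_4)^p = 1.436e-8·(0.00059511)^1.7673 = 1.436e-8·1.99409e-06 ≈ 2.864e-14.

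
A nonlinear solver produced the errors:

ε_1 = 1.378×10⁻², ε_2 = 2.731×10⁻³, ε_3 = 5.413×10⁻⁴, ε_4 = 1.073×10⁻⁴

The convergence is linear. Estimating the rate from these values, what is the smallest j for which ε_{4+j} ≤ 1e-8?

6

Rate ρ ≈ ε_4/ε_3 = 1.073×10⁻⁴/5.413×10⁻⁴ = 0.1982.
After j more steps, ε_{4+j} ≈ 1.073×10⁻⁴·ρ^j; need ρ^j ≤ 1e-8/1.073×10⁻⁴ = 9.31966e-05.
j ≥ ln(9.31966e-05)/ln(0.1982) = -9.2808/-1.61848 = 5.734.
So 6 more iterations are needed.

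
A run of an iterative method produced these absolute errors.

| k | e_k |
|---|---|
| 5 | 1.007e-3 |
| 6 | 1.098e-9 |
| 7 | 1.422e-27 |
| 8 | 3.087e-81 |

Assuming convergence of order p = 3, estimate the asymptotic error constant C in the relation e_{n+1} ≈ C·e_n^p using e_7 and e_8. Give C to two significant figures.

C ≈ e_8 / e_7^3
  = 3.087e-81 / (1.422e-27)^3
  = 3.087e-81 / 2.8754e-81 ≈ 1.0736

1.1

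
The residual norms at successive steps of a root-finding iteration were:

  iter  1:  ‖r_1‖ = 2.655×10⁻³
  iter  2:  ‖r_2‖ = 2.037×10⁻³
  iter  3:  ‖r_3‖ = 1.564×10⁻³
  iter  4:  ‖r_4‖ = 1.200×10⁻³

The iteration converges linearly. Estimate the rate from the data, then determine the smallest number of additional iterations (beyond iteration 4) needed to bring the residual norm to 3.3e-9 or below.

Rate ρ ≈ ‖r_4‖/‖r_3‖ = 1.200×10⁻³/1.564×10⁻³ = 0.7673.
After j more steps, ‖r_{4+j}‖ ≈ 1.200×10⁻³·ρ^j; need ρ^j ≤ 3.3e-9/1.200×10⁻³ = 2.75e-06.
j ≥ ln(2.75e-06)/ln(0.7673) = -12.8039/-0.26488 = 48.338.
So 49 more iterations are needed.

49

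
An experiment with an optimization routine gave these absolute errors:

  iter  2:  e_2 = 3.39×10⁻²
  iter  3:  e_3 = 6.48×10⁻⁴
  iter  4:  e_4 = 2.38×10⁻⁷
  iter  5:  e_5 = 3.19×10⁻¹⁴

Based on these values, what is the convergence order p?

2

Consecutive ratios: e_5/e_4 = 3.19×10⁻¹⁴/2.38×10⁻⁷ = 1.34034e-07, e_4/e_3 = 2.38×10⁻⁷/6.48×10⁻⁴ = 0.000367284.
p ≈ ln(1.34034e-07)/ln(0.000367284) = -15.8252/-7.9094 ≈ 2.00.
So the convergence is quadratic (order 2).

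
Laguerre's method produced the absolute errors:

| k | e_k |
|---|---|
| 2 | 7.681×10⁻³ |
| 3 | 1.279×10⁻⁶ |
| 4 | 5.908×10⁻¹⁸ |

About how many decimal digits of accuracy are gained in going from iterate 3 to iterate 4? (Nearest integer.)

Digits gained ≈ log₁₀(e_3/e_4) = log₁₀(1.279×10⁻⁶/5.908×10⁻¹⁸) = log₁₀(2.16486e+11) ≈ 11.335.

11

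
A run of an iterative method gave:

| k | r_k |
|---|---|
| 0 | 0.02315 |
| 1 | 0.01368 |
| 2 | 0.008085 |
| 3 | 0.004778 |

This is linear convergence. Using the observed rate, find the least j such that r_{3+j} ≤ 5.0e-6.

Rate ρ ≈ r_3/r_2 = 0.004778/0.008085 = 0.5910.
After j more steps, r_{3+j} ≈ 0.004778·ρ^j; need ρ^j ≤ 5.0e-6/0.004778 = 0.00104646.
j ≥ ln(0.00104646)/ln(0.5910) = -6.8623/-0.52594 = 13.048.
So 14 more iterations are needed.

14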